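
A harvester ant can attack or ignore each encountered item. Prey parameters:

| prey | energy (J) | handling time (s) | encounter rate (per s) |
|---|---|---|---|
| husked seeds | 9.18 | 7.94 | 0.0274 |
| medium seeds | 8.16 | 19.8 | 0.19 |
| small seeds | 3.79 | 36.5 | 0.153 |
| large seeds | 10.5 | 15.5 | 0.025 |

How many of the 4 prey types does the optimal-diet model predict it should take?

3

Rank by E/h (J/s): husked seeds 1.16, large seeds 0.677, medium seeds 0.412, small seeds 0.104. Include each in turn until the next type's E/h falls below the running intake rate.
Rate on top 1: 0.2066. large seeds: 0.677 > 0.2066 → include.
Rate on top 2: 0.3203. medium seeds: 0.412 > 0.3203 → include.
Rate on top 3: 0.3846. small seeds: 0.104 < 0.3846 → exclude; stop.
Optimal diet: husked seeds, large seeds, medium seeds — 3 of 4 types.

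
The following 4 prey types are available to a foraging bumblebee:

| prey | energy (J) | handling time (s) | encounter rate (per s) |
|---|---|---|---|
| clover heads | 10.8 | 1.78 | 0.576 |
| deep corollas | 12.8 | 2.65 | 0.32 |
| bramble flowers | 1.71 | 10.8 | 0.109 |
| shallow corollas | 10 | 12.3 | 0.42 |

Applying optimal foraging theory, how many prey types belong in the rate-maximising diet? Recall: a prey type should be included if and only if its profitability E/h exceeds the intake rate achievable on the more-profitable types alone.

2

E/h in descending order: clover heads 6.07, deep corollas 4.83, shallow corollas 0.813, bramble flowers 0.158 J/s. The optimal diet is the largest prefix of this list for which every included type satisfies E_i/h_i > R on the types above it.
Rate on top 1: 3.072. deep corollas: 4.83 > 3.072 → include.
Rate on top 2: 3.591. shallow corollas: 0.813 < 3.591 → exclude; stop.
Optimal diet: clover heads, deep corollas — 2 of 4 types.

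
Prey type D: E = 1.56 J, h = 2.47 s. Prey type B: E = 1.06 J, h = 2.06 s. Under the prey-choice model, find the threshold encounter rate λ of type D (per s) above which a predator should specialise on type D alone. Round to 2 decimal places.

Drop type B once their profitability E₂/h₂ falls below the rate achievable on type D alone: E₂/h₂ = λE₁/(1 + λh₁).
Solve for λ: λE₁h₂ = E₂(1 + λh₁) → λ(E₁h₂ − E₂h₁) = E₂ → λ = E₂/(E₁h₂ − E₂h₁).
λ = 1.06/(1.56×2.06 − 1.06×2.47) = 1.06/0.5954 = 1.78 per s.

1.78 per s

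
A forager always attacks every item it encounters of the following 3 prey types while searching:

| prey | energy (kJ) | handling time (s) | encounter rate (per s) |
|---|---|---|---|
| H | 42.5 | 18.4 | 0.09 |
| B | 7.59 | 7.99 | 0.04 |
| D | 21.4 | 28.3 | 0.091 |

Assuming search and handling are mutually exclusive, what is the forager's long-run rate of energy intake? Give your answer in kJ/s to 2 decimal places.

1.09 kJ/s

Energy encountered per unit search time: 0.09×42.5 + 0.04×7.59 + 0.091×21.4 = 6.076 kJ/s.
Handling time per unit search time: 0.09×18.4 + 0.04×7.99 + 0.091×28.3 = 4.551.
Rate = 6.076/(1 + 4.551) = 1.095 kJ/s.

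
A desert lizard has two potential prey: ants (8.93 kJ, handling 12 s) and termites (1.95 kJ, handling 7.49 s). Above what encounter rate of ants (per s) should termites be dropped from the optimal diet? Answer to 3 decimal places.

0.045 per s

At the threshold, the rate on ants alone equals the profitability of termites: λ·8.93/(1 + λ·12) = 1.95/7.49 = 0.2603.
Rearranging, λ(8.93 − 0.2603×12) = 0.2603, so λ = 0.2603/5.806 = 0.04484 per s.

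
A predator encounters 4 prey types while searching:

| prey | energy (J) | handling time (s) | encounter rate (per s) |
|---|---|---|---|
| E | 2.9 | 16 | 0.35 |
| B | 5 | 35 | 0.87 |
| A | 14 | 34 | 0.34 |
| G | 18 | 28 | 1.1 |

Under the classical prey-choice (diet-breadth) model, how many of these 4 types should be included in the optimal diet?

Profitabilities (E/h, J/s): G 0.643, A 0.412, E 0.181, B 0.143. Add prey in this order while the next type's profitability exceeds the intake rate on those already taken.
Rate on top 1: 0.6226. A: 0.412 < 0.6226 → exclude; stop.
Optimal diet: G — 1 of 4 types.

1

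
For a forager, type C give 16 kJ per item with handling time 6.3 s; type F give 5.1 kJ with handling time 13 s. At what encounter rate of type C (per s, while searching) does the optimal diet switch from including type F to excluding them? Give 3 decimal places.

0.029 per s

The zero-one rule: include type F iff E₂/h₂ > λE₁/(1+λh₁). Equality gives the switch point.
λE₁h₂ = E₂ + λE₂h₁ ⇒ λ = E₂/(E₁h₂ − E₂h₁) = 5.1/(208 − 32.13) = 0.029 per s.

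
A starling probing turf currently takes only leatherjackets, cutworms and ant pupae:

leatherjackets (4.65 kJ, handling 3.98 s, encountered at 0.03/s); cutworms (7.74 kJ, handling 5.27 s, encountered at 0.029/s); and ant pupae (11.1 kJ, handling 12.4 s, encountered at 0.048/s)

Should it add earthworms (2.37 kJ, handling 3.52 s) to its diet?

Yes

Intake rate on the current diet: R = (0.03×4.65 + 0.029×7.74 + 0.048×11.1) / (1 + 0.03×3.98 + 0.029×5.27 + 0.048×12.4) = 0.8968/1.867 = 0.4802 kJ/s.
earthworms: E/h = 2.37/3.52 = 0.6733 kJ/s.
Since 0.6733 > R, including earthworms increases the long-run rate.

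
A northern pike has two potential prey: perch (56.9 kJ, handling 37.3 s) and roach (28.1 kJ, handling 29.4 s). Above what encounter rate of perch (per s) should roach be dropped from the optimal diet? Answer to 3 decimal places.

Drop roach once their profitability E₂/h₂ falls below the rate achievable on perch alone: E₂/h₂ = λE₁/(1 + λh₁).
Solve for λ: λE₁h₂ = E₂(1 + λh₁) → λ(E₁h₂ − E₂h₁) = E₂ → λ = E₂/(E₁h₂ − E₂h₁).
λ = 28.1/(56.9×29.4 − 28.1×37.3) = 28.1/624.7 = 0.04498 per s.

0.045 per s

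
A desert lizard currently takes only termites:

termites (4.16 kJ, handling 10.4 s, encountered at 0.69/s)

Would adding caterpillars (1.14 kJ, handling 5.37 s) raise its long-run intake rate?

Intake rate on the current diet: R = (0.69×4.16) / (1 + 0.69×10.4) = 2.87/8.176 = 0.3511 kJ/s.
caterpillars: E/h = 1.14/5.37 = 0.2123 kJ/s.
0.2123 < 0.3511, so adding caterpillars would lower the average — exclude it.

No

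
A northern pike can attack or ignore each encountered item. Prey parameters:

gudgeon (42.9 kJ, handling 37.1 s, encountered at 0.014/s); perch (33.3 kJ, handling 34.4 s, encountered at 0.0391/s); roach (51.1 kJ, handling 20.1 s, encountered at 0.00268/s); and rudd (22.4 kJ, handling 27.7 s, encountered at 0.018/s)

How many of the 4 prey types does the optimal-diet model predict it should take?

4

Profitabilities (E/h, kJ/s): roach 2.54, gudgeon 1.16, perch 0.968, rudd 0.809. Add prey in this order while the next type's profitability exceeds the intake rate on those already taken.
Rate on top 1: 0.1299. gudgeon: 1.16 > 0.1299 → include.
Rate on top 2: 0.4688. perch: 0.968 > 0.4688 → include.
Rate on top 3: 0.6989. rudd: 0.809 > 0.6989 → include.
Optimal diet: roach, gudgeon, perch, rudd — 4 of 4 types.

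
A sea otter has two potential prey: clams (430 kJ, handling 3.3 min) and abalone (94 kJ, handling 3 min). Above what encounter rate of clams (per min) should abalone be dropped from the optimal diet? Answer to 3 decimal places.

0.096 per min

Drop abalone once their profitability E₂/h₂ falls below the rate achievable on clams alone: E₂/h₂ = λE₁/(1 + λh₁).
Solve for λ: λE₁h₂ = E₂(1 + λh₁) → λ(E₁h₂ − E₂h₁) = E₂ → λ = E₂/(E₁h₂ − E₂h₁).
λ = 94/(430×3 − 94×3.3) = 94/979.8 = 0.09594 per min.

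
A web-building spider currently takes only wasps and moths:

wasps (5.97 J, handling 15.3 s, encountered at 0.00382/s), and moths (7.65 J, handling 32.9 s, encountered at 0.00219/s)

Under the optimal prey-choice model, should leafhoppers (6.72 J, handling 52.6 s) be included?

Intake rate on the current diet: R = (0.00382×5.97 + 0.00219×7.65) / (1 + 0.00382×15.3 + 0.00219×32.9) = 0.03956/1.13 = 0.03499 J/s.
Profitability of leafhoppers: 6.72/52.6 = 0.1278 J/s.
Since 0.1278 > R, including leafhoppers increases the long-run rate.

Yes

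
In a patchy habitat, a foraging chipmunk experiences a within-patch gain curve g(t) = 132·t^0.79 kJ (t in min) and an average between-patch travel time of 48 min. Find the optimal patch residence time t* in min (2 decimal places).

180.57 min

Optimal t* satisfies g'(t*) = g(t*)/(T + t*).
g'(t) = 0.79·132·t^-0.21. Setting 0.79·132·t^-0.21 = 132·t^0.79/(48+t) gives 0.79(48+t) = t, so 0.21·t = 0.79×48.
t* = 0.79×48/0.21 = 180.6 min.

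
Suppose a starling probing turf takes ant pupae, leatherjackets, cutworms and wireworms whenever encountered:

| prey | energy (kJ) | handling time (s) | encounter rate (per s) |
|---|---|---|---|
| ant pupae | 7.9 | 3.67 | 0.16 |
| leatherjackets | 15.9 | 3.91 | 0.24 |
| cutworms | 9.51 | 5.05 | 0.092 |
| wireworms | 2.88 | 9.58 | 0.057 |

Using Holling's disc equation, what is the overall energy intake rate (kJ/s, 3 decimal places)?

Energy encountered per unit search time: 0.16×7.9 + 0.24×15.9 + 0.092×9.51 + 0.057×2.88 = 6.119 kJ/s.
Handling time per unit search time: 0.16×3.67 + 0.24×3.91 + 0.092×5.05 + 0.057×9.58 = 2.536.
Rate = 6.119/(1 + 2.536) = 1.73 kJ/s.

1.730 kJ/s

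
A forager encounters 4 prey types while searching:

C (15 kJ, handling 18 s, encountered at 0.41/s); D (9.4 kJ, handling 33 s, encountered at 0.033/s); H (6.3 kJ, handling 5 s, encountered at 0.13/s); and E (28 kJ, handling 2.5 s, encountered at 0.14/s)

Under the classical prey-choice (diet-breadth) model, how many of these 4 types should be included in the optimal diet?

Rank by E/h (kJ/s): E 11.2, H 1.26, C 0.833, D 0.285. Include each in turn until the next type's E/h falls below the running intake rate.
Rate on top 1: 2.904. H: 1.26 < 2.904 → exclude; stop.
Optimal diet: E — 1 of 4 types.

1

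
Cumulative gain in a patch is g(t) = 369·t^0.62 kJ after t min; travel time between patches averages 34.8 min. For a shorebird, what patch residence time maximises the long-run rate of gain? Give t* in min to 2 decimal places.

Maximise g(t)/(T+t): set derivative to zero → g'(t)(T+t) = g(t).
g'(t) = 0.62·369·t^-0.38. Setting 0.62·369·t^-0.38 = 369·t^0.62/(34.8+t) gives 0.62(34.8+t) = t, so 0.38·t = 0.62×34.8.
t* = 0.62×34.8/0.38 = 56.78 min.

56.78 min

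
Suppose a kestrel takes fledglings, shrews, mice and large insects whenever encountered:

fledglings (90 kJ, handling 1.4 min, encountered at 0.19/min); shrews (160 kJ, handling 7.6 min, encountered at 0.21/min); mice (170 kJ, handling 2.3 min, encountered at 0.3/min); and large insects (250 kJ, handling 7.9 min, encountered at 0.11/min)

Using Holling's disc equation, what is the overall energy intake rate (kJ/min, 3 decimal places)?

29.224 kJ/min

Energy encountered per unit search time: 0.19×90 + 0.21×160 + 0.3×170 + 0.11×250 = 129.2 kJ/min.
Handling time per unit search time: 0.19×1.4 + 0.21×7.6 + 0.3×2.3 + 0.11×7.9 = 3.421.
Rate = 129.2/(1 + 3.421) = 29.22 kJ/min.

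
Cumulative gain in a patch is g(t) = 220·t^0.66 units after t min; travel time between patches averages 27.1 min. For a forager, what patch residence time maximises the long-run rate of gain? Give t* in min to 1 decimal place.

Maximise g(t)/(T+t): set derivative to zero → g'(t)(T+t) = g(t).
g'(t) = 0.66·220·t^-0.34. Setting 0.66·220·t^-0.34 = 220·t^0.66/(27.1+t) gives 0.66(27.1+t) = t, so 0.34·t = 0.66×27.1.
t* = 0.66×27.1/0.34 = 52.61 min.

52.6 min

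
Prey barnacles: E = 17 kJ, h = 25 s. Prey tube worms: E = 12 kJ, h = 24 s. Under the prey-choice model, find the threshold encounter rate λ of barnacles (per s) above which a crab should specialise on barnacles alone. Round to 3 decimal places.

At the threshold, the rate on barnacles alone equals the profitability of tube worms: λ·17/(1 + λ·25) = 12/24 = 0.5.
Rearranging, λ(17 − 0.5×25) = 0.5, so λ = 0.5/4.5 = 0.1111 per s.

0.111 per s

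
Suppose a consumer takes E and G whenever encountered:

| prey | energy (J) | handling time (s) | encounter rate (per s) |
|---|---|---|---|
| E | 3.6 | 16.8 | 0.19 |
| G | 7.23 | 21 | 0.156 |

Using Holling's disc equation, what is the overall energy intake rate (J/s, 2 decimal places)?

R = (0.19×3.6 + 0.156×7.23) / (1 + 0.19×16.8 + 0.156×21) = 1.812/7.468 = 0.2426 J/s.

0.24 J/s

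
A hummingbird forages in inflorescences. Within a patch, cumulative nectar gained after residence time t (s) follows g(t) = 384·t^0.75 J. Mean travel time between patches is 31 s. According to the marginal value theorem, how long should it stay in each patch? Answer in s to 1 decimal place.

93.0 s

Maximise g(t)/(T+t): set derivative to zero → g'(t)(T+t) = g(t).
g'(t) = 0.75·384·t^-0.25. Setting 0.75·384·t^-0.25 = 384·t^0.75/(31+t) gives 0.75(31+t) = t, so 0.25·t = 0.75×31.
t* = 0.75×31/0.25 = 93 s.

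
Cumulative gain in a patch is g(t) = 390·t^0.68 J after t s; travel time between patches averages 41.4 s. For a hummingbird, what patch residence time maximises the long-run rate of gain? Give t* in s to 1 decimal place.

By the marginal value theorem, leave when the instantaneous gain rate g'(t) equals the habitat-wide average g(t)/(T + t).
g'(t) = 0.68·390·t^-0.32. Setting 0.68·390·t^-0.32 = 390·t^0.68/(41.4+t) gives 0.68(41.4+t) = t, so 0.32·t = 0.68×41.4.
t* = 0.68×41.4/0.32 = 87.98 s.

88.0 s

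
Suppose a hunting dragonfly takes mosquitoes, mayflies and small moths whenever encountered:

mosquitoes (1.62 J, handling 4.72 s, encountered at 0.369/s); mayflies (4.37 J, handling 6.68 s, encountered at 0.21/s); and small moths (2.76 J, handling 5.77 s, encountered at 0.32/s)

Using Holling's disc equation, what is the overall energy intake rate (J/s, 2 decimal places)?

R = (0.369×1.62 + 0.21×4.37 + 0.32×2.76) / (1 + 0.369×4.72 + 0.21×6.68 + 0.32×5.77) = 2.399/5.991 = 0.4004 J/s.

0.40 J/s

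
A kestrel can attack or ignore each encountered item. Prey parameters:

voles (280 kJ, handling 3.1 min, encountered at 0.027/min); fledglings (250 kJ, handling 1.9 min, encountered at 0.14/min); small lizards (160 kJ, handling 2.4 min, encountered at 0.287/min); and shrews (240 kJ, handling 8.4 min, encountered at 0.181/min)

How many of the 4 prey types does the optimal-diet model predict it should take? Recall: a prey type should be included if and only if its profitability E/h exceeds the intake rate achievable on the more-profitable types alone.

Profitabilities (E/h, kJ/min): fledglings 132, voles 90.3, small lizards 66.7, shrews 28.6. Add prey in this order while the next type's profitability exceeds the intake rate on those already taken.
Rate on top 1: 27.65. voles: 90.3 > 27.65 → include.
Rate on top 2: 31.53. small lizards: 66.7 > 31.53 → include.
Rate on top 3: 43.4. shrews: 28.6 < 43.4 → exclude; stop.
Optimal diet: fledglings, voles, small lizards — 3 of 4 types.

3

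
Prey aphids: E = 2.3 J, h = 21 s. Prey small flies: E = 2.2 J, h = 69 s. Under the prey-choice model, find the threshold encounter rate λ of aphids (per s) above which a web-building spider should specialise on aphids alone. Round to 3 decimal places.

0.020 per s

At the threshold, the rate on aphids alone equals the profitability of small flies: λ·2.3/(1 + λ·21) = 2.2/69 = 0.03188.
Rearranging, λ(2.3 − 0.03188×21) = 0.03188, so λ = 0.03188/1.63 = 0.01956 per s.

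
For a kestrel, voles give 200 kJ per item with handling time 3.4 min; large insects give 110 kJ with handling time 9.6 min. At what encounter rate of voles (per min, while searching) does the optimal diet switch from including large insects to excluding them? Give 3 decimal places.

0.071 per min

The zero-one rule: include large insects iff E₂/h₂ > λE₁/(1+λh₁). Equality gives the switch point.
λE₁h₂ = E₂ + λE₂h₁ ⇒ λ = E₂/(E₁h₂ − E₂h₁) = 110/(1920 − 374) = 0.07115 per min.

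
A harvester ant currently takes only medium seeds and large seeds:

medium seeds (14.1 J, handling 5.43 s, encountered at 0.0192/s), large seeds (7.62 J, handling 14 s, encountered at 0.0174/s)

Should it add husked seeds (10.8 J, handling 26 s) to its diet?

On medium seeds and large seeds alone, R = ΣλE/(1+Σλh) = 0.4033/1.348 = 0.2992 J/s.
Profitability of husked seeds: 10.8/26 = 0.4154 J/s.
Since 0.4154 > R, including husked seeds increases the long-run rate.

Yes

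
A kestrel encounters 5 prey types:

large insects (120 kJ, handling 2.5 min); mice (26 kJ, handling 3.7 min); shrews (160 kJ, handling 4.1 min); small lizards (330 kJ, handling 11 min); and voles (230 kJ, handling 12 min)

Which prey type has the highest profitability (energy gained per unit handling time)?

large insects

Profitability E/h (kJ/min): large insects = 120/2.5 = 48, mice = 26/3.7 = 7.03, shrews = 160/4.1 = 39, small lizards = 330/11 = 30, voles = 230/12 = 19.2.
Ranked: large insects > shrews > small lizards > voles > mice.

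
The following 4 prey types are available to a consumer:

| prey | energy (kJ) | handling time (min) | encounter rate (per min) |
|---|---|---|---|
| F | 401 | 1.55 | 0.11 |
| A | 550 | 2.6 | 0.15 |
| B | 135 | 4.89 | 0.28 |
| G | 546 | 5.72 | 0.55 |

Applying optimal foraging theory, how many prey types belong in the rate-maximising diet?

3

Profitabilities (E/h, kJ/min): F 259, A 212, G 95.5, B 27.6. Add prey in this order while the next type's profitability exceeds the intake rate on those already taken.
Rate on top 1: 37.68. A: 212 > 37.68 → include.
Rate on top 2: 81.13. G: 95.5 > 81.13 → include.
Rate on top 3: 90.71. B: 27.6 < 90.71 → exclude; stop.
Optimal diet: F, A, G — 3 of 4 types.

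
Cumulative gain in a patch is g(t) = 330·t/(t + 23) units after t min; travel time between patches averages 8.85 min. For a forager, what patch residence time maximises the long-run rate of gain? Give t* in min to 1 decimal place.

14.3 min

By the marginal value theorem, leave when the instantaneous gain rate g'(t) equals the habitat-wide average g(t)/(T + t).
g'(t) = 330·23/(t + 23)². Setting 330·23/(t+23)² = 330t/[(t+23)(8.85+t)] gives 23(8.85+t) = t(t+23), so t² = 23×8.85 = 203.5.
t* = √203.5 = 14.27 min.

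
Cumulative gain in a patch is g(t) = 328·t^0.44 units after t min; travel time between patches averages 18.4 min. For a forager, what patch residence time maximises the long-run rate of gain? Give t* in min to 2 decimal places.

Maximise g(t)/(T+t): set derivative to zero → g'(t)(T+t) = g(t).
g'(t) = 0.44·328·t^-0.56. Setting 0.44·328·t^-0.56 = 328·t^0.44/(18.4+t) gives 0.44(18.4+t) = t, so 0.56·t = 0.44×18.4.
t* = 0.44×18.4/0.56 = 14.46 min.

14.46 min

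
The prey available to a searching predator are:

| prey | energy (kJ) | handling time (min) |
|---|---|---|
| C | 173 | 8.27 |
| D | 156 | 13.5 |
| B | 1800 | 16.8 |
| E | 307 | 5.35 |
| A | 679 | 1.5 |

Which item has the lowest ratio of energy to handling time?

D

Profitability E/h (kJ/min): C = 173/8.27 = 20.9, D = 156/13.5 = 11.6, B = 1800/16.8 = 107, E = 307/5.35 = 57.4, A = 679/1.5 = 453.
Ranked: A > B > E > C > D.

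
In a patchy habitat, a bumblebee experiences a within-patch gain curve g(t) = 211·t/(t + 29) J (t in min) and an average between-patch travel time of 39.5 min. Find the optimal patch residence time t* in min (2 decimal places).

33.85 min

Maximise g(t)/(T+t): set derivative to zero → g'(t)(T+t) = g(t).
g'(t) = 211·29/(t + 29)². Setting 211·29/(t+29)² = 211t/[(t+29)(39.5+t)] gives 29(39.5+t) = t(t+29), so t² = 29×39.5 = 1146.
t* = √1146 = 33.85 min.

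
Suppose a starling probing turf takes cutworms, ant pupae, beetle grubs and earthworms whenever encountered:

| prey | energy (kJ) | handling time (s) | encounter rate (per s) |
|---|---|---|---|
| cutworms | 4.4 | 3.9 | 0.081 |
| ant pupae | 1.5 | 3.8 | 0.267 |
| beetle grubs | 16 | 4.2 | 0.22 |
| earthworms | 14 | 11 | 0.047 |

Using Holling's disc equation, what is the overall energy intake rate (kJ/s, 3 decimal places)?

Energy encountered per unit search time: 0.081×4.4 + 0.267×1.5 + 0.22×16 + 0.047×14 = 4.935 kJ/s.
Handling time per unit search time: 0.081×3.9 + 0.267×3.8 + 0.22×4.2 + 0.047×11 = 2.772.
Rate = 4.935/(1 + 2.772) = 1.308 kJ/s.

1.308 kJ/s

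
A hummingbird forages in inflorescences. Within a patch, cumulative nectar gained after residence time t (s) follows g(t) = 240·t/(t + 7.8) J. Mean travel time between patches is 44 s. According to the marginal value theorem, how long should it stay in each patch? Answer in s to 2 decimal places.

Maximise g(t)/(T+t): set derivative to zero → g'(t)(T+t) = g(t).
g'(t) = 240·7.8/(t + 7.8)². Setting 240·7.8/(t+7.8)² = 240t/[(t+7.8)(44+t)] gives 7.8(44+t) = t(t+7.8), so t² = 7.8×44 = 343.2.
t* = √343.2 = 18.53 s.

18.53 s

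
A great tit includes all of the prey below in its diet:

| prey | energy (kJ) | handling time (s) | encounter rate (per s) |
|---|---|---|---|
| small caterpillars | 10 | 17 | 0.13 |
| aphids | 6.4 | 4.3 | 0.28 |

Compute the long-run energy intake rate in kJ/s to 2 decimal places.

R = (0.13×10 + 0.28×6.4) / (1 + 0.13×17 + 0.28×4.3) = 3.092/4.414 = 0.7005 kJ/s.

0.70 kJ/s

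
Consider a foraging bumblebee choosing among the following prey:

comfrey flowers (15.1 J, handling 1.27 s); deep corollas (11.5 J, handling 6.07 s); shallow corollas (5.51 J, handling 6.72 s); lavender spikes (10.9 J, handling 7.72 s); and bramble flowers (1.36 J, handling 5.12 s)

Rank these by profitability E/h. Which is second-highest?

In descending order of E/h:
comfrey flowers: 15.1/1.27 = 11.9 J/s
deep corollas: 11.5/6.07 = 1.89 J/s
lavender spikes: 10.9/7.72 = 1.41 J/s
shallow corollas: 5.51/6.72 = 0.82 J/s
bramble flowers: 1.36/5.12 = 0.266 J/s

deep corollas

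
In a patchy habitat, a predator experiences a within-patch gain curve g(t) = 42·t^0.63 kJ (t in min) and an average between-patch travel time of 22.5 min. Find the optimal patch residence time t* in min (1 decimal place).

38.3 min

Maximise g(t)/(T+t): set derivative to zero → g'(t)(T+t) = g(t).
g'(t) = 0.63·42·t^-0.37. Setting 0.63·42·t^-0.37 = 42·t^0.63/(22.5+t) gives 0.63(22.5+t) = t, so 0.37·t = 0.63×22.5.
t* = 0.63×22.5/0.37 = 38.31 min.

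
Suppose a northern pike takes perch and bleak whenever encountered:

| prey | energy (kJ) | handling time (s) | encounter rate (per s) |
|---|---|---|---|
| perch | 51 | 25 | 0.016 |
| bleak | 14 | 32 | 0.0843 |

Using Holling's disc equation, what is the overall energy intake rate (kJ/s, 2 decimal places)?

0.49 kJ/s

R = (0.016×51 + 0.0843×14) / (1 + 0.016×25 + 0.0843×32) = 1.996/4.098 = 0.4872 kJ/s.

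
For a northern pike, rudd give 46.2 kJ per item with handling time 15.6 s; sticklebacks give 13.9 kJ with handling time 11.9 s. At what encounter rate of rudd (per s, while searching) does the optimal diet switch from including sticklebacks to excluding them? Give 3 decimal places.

0.042 per s

At the threshold, the rate on rudd alone equals the profitability of sticklebacks: λ·46.2/(1 + λ·15.6) = 13.9/11.9 = 1.168.
Rearranging, λ(46.2 − 1.168×15.6) = 1.168, so λ = 1.168/27.98 = 0.04175 per s.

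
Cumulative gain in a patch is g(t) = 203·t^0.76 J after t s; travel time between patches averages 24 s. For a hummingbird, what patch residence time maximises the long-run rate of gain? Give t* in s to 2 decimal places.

By the marginal value theorem, leave when the instantaneous gain rate g'(t) equals the habitat-wide average g(t)/(T + t).
g'(t) = 0.76·203·t^-0.24. Setting 0.76·203·t^-0.24 = 203·t^0.76/(24+t) gives 0.76(24+t) = t, so 0.24·t = 0.76×24.
t* = 0.76×24/0.24 = 76 s.

76.00 s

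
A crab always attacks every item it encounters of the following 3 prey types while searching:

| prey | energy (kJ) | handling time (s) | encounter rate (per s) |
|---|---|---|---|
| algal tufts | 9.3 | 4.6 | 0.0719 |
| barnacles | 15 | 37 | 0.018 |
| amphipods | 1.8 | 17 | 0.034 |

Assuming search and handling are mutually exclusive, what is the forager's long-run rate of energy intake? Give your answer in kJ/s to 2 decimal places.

0.39 kJ/s

R = (0.0719×9.3 + 0.018×15 + 0.034×1.8) / (1 + 0.0719×4.6 + 0.018×37 + 0.034×17) = 0.9999/2.575 = 0.3883 kJ/s.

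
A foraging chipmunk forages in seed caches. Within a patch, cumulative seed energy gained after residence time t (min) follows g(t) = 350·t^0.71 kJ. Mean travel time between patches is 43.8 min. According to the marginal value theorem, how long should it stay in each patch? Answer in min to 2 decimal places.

107.23 min

Maximise g(t)/(T+t): set derivative to zero → g'(t)(T+t) = g(t).
g'(t) = 0.71·350·t^-0.29. Setting 0.71·350·t^-0.29 = 350·t^0.71/(43.8+t) gives 0.71(43.8+t) = t, so 0.29·t = 0.71×43.8.
t* = 0.71×43.8/0.29 = 107.2 min.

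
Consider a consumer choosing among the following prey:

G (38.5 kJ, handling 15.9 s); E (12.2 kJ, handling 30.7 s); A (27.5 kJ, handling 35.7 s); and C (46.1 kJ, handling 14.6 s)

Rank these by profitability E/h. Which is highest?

C

In descending order of E/h:
C: 46.1/14.6 = 3.16 kJ/s
G: 38.5/15.9 = 2.42 kJ/s
A: 27.5/35.7 = 0.77 kJ/s
E: 12.2/30.7 = 0.397 kJ/s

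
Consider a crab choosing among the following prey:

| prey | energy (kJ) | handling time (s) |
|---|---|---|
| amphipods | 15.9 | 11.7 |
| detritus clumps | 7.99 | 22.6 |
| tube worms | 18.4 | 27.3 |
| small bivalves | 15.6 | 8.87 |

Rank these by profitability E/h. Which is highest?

Profitability E/h (kJ/s): amphipods = 15.9/11.7 = 1.36, detritus clumps = 7.99/22.6 = 0.354, tube worms = 18.4/27.3 = 0.674, small bivalves = 15.6/8.87 = 1.76.
Ranked: small bivalves > amphipods > tube worms > detritus clumps.

small bivalves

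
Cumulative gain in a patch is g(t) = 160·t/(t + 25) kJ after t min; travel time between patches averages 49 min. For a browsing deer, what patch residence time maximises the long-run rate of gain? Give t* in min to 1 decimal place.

35.0 min

By the marginal value theorem, leave when the instantaneous gain rate g'(t) equals the habitat-wide average g(t)/(T + t).
g'(t) = 160·25/(t + 25)². Setting 160·25/(t+25)² = 160t/[(t+25)(49+t)] gives 25(49+t) = t(t+25), so t² = 25×49 = 1225.
t* = √1225 = 35 min.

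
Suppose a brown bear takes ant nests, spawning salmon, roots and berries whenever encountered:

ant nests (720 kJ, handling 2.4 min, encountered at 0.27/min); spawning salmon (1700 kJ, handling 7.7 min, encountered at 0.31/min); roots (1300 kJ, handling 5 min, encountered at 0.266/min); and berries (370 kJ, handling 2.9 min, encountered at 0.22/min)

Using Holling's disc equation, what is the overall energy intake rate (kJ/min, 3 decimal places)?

191.338 kJ/min

R = Σλ_iE_i / (1 + Σλ_ih_i)
Numerator: 0.27×720 + 0.31×1700 + 0.266×1300 + 0.22×370 = 1149
Denominator: 1 + 0.27×2.4 + 0.31×7.7 + 0.266×5 + 0.22×2.9 = 6.003
R = 1149/6.003 = 191.3 kJ/min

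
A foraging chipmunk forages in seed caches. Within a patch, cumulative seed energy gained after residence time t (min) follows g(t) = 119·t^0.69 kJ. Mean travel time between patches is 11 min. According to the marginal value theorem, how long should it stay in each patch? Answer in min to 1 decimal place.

Optimal t* satisfies g'(t*) = g(t*)/(T + t*).
g'(t) = 0.69·119·t^-0.31. Setting 0.69·119·t^-0.31 = 119·t^0.69/(11+t) gives 0.69(11+t) = t, so 0.31·t = 0.69×11.
t* = 0.69×11/0.31 = 24.48 min.

24.5 min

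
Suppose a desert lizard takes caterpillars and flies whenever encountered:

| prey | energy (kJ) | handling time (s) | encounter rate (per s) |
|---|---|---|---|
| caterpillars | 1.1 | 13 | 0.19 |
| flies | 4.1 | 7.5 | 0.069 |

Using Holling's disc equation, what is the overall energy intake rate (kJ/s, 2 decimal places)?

R = (0.19×1.1 + 0.069×4.1) / (1 + 0.19×13 + 0.069×7.5) = 0.4919/3.988 = 0.1234 kJ/s.

0.12 kJ/s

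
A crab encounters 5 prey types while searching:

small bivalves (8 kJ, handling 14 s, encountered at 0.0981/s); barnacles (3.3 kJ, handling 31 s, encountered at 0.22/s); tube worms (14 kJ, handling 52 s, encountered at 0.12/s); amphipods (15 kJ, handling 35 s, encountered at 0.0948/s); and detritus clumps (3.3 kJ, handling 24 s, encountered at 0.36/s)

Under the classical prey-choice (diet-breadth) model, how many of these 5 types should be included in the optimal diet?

2

Profitabilities (E/h, kJ/s): small bivalves 0.571, amphipods 0.429, tube worms 0.269, detritus clumps 0.137, barnacles 0.106. Add prey in this order while the next type's profitability exceeds the intake rate on those already taken.
Rate on top 1: 0.3307. amphipods: 0.429 > 0.3307 → include.
Rate on top 2: 0.3877. tube worms: 0.269 < 0.3877 → exclude; stop.
Optimal diet: small bivalves, amphipods — 2 of 5 types.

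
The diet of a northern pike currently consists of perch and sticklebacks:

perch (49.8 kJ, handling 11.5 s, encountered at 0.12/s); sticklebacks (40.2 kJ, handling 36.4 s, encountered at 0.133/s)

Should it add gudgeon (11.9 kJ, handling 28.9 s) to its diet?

Current rate: (0.12×49.8 + 0.133×40.2)/(1 + 0.12×11.5 + 0.133×36.4) = 1.568 kJ/s.
Profitability of gudgeon: 11.9/28.9 = 0.4118 kJ/s.
0.4118 < 1.568, so adding gudgeon would lower the average — exclude it.

No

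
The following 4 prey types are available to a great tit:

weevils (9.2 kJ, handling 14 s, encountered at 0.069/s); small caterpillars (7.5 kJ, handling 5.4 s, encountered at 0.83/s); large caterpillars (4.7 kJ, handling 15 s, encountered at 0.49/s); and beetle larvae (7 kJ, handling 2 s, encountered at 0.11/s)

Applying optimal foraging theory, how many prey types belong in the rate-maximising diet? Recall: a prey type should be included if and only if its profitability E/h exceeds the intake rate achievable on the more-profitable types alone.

2

Profitabilities (E/h, kJ/s): beetle larvae 3.5, small caterpillars 1.39, weevils 0.657, large caterpillars 0.313. Add prey in this order while the next type's profitability exceeds the intake rate on those already taken.
Rate on top 1: 0.6311. small caterpillars: 1.39 > 0.6311 → include.
Rate on top 2: 1.227. weevils: 0.657 < 1.227 → exclude; stop.
Optimal diet: beetle larvae, small caterpillars — 2 of 4 types.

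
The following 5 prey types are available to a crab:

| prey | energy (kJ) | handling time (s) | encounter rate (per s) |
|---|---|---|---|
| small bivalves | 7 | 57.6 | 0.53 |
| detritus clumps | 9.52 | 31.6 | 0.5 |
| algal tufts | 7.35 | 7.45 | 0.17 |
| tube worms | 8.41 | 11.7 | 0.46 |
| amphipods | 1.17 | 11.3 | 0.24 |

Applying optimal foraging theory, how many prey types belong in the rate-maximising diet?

2

E/h in descending order: algal tufts 0.987, tube worms 0.719, detritus clumps 0.301, small bivalves 0.122, amphipods 0.104 kJ/s. The optimal diet is the largest prefix of this list for which every included type satisfies E_i/h_i > R on the types above it.
Rate on top 1: 0.5513. tube worms: 0.719 > 0.5513 → include.
Rate on top 2: 0.6692. detritus clumps: 0.301 < 0.6692 → exclude; stop.
Optimal diet: algal tufts, tube worms — 2 of 5 types.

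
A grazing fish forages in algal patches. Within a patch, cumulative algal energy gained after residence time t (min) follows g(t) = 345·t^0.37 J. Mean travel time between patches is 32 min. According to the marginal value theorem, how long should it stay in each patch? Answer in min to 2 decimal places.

18.79 min

Optimal t* satisfies g'(t*) = g(t*)/(T + t*).
g'(t) = 0.37·345·t^-0.63. Setting 0.37·345·t^-0.63 = 345·t^0.37/(32+t) gives 0.37(32+t) = t, so 0.63·t = 0.37×32.
t* = 0.37×32/0.63 = 18.79 min.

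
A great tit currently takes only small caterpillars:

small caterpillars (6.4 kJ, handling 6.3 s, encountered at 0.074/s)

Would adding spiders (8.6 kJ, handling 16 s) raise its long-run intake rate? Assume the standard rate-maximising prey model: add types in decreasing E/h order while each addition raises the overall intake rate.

Intake rate on the current diet: R = (0.074×6.4) / (1 + 0.074×6.3) = 0.4736/1.466 = 0.323 kJ/s.
spiders: E/h = 8.6/16 = 0.5375 kJ/s.
0.5375 > 0.323, so adding spiders raises the average — include it.

Yes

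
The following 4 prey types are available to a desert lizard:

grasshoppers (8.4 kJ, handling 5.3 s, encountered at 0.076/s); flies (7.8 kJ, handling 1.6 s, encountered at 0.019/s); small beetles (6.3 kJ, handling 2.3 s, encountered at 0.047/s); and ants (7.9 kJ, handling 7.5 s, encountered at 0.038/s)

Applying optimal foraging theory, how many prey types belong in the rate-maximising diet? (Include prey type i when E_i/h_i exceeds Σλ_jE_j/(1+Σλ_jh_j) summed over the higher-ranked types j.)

E/h in descending order: flies 4.88, small beetles 2.74, grasshoppers 1.58, ants 1.05 kJ/s. The optimal diet is the largest prefix of this list for which every included type satisfies E_i/h_i > R on the types above it.
Rate on top 1: 0.1438. small beetles: 2.74 > 0.1438 → include.
Rate on top 2: 0.3903. grasshoppers: 1.58 > 0.3903 → include.
Rate on top 3: 0.7025. ants: 1.05 > 0.7025 → include.
Optimal diet: flies, small beetles, grasshoppers, ants — 4 of 4 types.

4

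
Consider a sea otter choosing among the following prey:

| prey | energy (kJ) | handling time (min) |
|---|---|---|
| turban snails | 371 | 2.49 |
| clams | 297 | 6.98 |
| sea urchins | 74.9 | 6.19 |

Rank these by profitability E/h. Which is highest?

In descending order of E/h:
turban snails: 371/2.49 = 149 kJ/min
clams: 297/6.98 = 42.6 kJ/min
sea urchins: 74.9/6.19 = 12.1 kJ/min

turban snails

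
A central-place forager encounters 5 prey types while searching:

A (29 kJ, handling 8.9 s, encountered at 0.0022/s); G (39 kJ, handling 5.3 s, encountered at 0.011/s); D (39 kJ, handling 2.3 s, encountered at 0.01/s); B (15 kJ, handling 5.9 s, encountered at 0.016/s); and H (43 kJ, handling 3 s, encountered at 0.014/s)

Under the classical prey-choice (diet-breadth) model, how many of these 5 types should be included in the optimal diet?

5

E/h in descending order: D 17, H 14.3, G 7.36, A 3.26, B 2.54 kJ/s. The optimal diet is the largest prefix of this list for which every included type satisfies E_i/h_i > R on the types above it.
Rate on top 1: 0.3812. H: 14.3 > 0.3812 → include.
Rate on top 2: 0.9315. G: 7.36 > 0.9315 → include.
Rate on top 3: 1.265. A: 3.26 > 1.265 → include.
Rate on top 4: 1.299. B: 2.54 > 1.299 → include.
Optimal diet: D, H, G, A, B — 5 of 5 types.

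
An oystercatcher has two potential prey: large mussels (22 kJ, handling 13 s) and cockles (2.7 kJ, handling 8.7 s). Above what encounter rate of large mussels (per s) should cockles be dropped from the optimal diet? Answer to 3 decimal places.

Drop cockles once their profitability E₂/h₂ falls below the rate achievable on large mussels alone: E₂/h₂ = λE₁/(1 + λh₁).
Solve for λ: λE₁h₂ = E₂(1 + λh₁) → λ(E₁h₂ − E₂h₁) = E₂ → λ = E₂/(E₁h₂ − E₂h₁).
λ = 2.7/(22×8.7 − 2.7×13) = 2.7/156.3 = 0.01727 per s.

0.017 per s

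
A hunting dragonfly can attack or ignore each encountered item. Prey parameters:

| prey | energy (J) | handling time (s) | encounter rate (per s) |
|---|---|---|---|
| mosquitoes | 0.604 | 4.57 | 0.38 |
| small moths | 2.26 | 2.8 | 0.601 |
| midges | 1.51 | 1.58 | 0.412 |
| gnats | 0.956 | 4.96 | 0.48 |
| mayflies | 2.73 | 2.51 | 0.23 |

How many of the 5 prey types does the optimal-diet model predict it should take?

Rank by E/h (J/s): mayflies 1.09, midges 0.956, small moths 0.807, gnats 0.193, mosquitoes 0.132. Include each in turn until the next type's E/h falls below the running intake rate.
Rate on top 1: 0.3981. midges: 0.956 > 0.3981 → include.
Rate on top 2: 0.561. small moths: 0.807 > 0.561 → include.
Rate on top 3: 0.6669. gnats: 0.193 < 0.6669 → exclude; stop.
Optimal diet: mayflies, midges, small moths — 3 of 5 types.

3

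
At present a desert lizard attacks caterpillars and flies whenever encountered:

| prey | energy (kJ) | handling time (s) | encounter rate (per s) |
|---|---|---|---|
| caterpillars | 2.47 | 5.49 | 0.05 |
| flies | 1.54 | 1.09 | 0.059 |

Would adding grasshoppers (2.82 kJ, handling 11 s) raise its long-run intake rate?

Yes

On caterpillars and flies alone, R = ΣλE/(1+Σλh) = 0.2144/1.339 = 0.1601 kJ/s.
grasshoppers: E/h = 2.82/11 = 0.2564 kJ/s.
Since 0.2564 > R, including grasshoppers increases the long-run rate.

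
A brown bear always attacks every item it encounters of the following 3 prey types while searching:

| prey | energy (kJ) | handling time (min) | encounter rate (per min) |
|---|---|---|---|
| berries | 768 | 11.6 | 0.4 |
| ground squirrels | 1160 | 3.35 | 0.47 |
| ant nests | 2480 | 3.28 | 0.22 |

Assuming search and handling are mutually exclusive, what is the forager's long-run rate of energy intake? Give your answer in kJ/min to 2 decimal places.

176.16 kJ/min

R = (0.4×768 + 0.47×1160 + 0.22×2480) / (1 + 0.4×11.6 + 0.47×3.35 + 0.22×3.28) = 1398/7.936 = 176.2 kJ/min.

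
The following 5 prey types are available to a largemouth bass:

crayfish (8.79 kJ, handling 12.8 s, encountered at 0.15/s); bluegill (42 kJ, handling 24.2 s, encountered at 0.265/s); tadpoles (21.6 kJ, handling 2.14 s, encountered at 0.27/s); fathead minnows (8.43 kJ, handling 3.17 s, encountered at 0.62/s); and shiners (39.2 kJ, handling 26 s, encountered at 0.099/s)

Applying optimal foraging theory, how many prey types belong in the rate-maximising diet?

Rank by E/h (kJ/s): tadpoles 10.1, fathead minnows 2.66, bluegill 1.74, shiners 1.51, crayfish 0.687. Include each in turn until the next type's E/h falls below the running intake rate.
Rate on top 1: 3.696. fathead minnows: 2.66 < 3.696 → exclude; stop.
Optimal diet: tadpoles — 1 of 5 types.

1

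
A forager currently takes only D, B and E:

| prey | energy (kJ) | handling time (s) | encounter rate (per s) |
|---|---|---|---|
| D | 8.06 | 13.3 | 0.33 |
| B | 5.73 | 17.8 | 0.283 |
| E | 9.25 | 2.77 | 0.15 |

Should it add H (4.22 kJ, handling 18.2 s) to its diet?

Current rate: (0.33×8.06 + 0.283×5.73 + 0.15×9.25)/(1 + 0.33×13.3 + 0.283×17.8 + 0.15×2.77) = 0.5229 kJ/s.
H: E/h = 4.22/18.2 = 0.2319 kJ/s.
Since 0.2319 < R, time spent handling H is better spent searching.

No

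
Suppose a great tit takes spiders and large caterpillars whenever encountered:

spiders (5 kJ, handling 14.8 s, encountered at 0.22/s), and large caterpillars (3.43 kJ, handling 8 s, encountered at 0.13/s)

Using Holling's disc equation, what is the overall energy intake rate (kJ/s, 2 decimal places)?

0.29 kJ/s

Energy encountered per unit search time: 0.22×5 + 0.13×3.43 = 1.546 kJ/s.
Handling time per unit search time: 0.22×14.8 + 0.13×8 = 4.296.
Rate = 1.546/(1 + 4.296) = 0.2919 kJ/s.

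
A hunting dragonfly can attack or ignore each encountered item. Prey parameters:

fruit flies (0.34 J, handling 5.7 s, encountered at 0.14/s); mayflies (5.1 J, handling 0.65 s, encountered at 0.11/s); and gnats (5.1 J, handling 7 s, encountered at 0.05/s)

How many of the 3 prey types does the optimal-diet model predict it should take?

Profitabilities (E/h, J/s): mayflies 7.85, gnats 0.729, fruit flies 0.0596. Add prey in this order while the next type's profitability exceeds the intake rate on those already taken.
Rate on top 1: 0.5236. gnats: 0.729 > 0.5236 → include.
Rate on top 2: 0.574. fruit flies: 0.0596 < 0.574 → exclude; stop.
Optimal diet: mayflies, gnats — 2 of 3 types.

2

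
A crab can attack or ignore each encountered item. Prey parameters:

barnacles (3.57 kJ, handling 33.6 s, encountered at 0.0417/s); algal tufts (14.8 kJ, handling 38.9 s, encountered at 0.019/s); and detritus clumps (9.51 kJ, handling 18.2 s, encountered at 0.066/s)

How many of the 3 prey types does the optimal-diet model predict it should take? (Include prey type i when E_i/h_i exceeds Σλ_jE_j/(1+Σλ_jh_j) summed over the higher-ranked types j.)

2

Profitabilities (E/h, kJ/s): detritus clumps 0.523, algal tufts 0.38, barnacles 0.106. Add prey in this order while the next type's profitability exceeds the intake rate on those already taken.
Rate on top 1: 0.2851. algal tufts: 0.38 > 0.2851 → include.
Rate on top 2: 0.3091. barnacles: 0.106 < 0.3091 → exclude; stop.
Optimal diet: detritus clumps, algal tufts — 2 of 3 types.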